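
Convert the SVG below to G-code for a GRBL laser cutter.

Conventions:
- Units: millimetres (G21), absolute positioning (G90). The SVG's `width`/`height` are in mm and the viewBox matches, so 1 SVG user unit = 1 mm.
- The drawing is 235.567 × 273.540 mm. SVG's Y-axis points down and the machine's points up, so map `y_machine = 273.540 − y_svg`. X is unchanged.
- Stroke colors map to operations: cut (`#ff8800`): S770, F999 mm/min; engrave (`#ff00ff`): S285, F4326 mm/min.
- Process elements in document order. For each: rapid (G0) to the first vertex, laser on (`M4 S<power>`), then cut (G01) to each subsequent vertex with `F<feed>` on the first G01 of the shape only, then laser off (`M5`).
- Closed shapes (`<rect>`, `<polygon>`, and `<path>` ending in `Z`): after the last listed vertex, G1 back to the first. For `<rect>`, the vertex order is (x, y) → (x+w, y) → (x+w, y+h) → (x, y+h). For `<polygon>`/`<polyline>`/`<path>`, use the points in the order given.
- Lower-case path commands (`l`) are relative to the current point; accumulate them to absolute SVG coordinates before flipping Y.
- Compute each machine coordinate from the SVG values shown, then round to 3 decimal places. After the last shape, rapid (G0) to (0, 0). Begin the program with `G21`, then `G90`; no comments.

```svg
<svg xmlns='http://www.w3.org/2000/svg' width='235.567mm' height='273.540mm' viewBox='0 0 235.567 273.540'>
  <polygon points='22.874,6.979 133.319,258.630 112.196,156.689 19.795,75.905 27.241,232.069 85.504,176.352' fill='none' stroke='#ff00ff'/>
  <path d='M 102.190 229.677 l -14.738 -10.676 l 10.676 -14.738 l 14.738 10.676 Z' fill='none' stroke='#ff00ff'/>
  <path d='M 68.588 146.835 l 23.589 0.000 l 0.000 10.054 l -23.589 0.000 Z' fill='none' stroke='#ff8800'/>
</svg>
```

G21
G90
G0 X22.874 Y266.561
M4 S285
G01 X133.319 Y14.910 F4326
G01 X112.196 Y116.851
G01 X19.795 Y197.635
G01 X27.241 Y41.471
G01 X85.504 Y97.188
G01 X22.874 Y266.561
M5
G0 X102.190 Y43.863
M4 S285
G01 X87.452 Y54.539 F4326
G01 X98.128 Y69.277
G01 X112.866 Y58.601
G01 X102.190 Y43.863
M5
G0 X68.588 Y126.705
M4 S770
G01 X92.177 Y126.705 F999
G01 X92.177 Y116.651
G01 X68.588 Y116.651
G01 X68.588 Y126.705
M5
G0 X0.000 Y0.000

viewBox `0 0 235.567 273.540` with mm width/height → 1 unit = 1 mm. Flip: y_m = 273.540 − y_svg.

**Shape 1** — `<polygon>` closed polygon, stroke `#ff00ff` → engrave (S285, F4326). Machine vertices: (22.874,266.561) → (133.319,14.910) → (112.196,116.851) → (19.795,197.635) → (27.241,41.471) → (85.504,97.188) → (22.874,266.561). Closed: final G1 returns to the first vertex.

**Shape 2** — `<path>` regular polygon, stroke `#ff00ff` → engrave (S285, F4326). Machine vertices: (102.190,43.863) → (87.452,54.539) → (98.128,69.277) → (112.866,58.601) → (102.190,43.863). Closed: final G1 returns to the first vertex.

**Shape 3** — `<path>` rectangle, stroke `#ff8800` → cut (S770, F999). Machine vertices: (68.588,126.705) → (92.177,126.705) → (92.177,116.651) → (68.588,116.651) → (68.588,126.705). Closed: final G1 returns to the first vertex.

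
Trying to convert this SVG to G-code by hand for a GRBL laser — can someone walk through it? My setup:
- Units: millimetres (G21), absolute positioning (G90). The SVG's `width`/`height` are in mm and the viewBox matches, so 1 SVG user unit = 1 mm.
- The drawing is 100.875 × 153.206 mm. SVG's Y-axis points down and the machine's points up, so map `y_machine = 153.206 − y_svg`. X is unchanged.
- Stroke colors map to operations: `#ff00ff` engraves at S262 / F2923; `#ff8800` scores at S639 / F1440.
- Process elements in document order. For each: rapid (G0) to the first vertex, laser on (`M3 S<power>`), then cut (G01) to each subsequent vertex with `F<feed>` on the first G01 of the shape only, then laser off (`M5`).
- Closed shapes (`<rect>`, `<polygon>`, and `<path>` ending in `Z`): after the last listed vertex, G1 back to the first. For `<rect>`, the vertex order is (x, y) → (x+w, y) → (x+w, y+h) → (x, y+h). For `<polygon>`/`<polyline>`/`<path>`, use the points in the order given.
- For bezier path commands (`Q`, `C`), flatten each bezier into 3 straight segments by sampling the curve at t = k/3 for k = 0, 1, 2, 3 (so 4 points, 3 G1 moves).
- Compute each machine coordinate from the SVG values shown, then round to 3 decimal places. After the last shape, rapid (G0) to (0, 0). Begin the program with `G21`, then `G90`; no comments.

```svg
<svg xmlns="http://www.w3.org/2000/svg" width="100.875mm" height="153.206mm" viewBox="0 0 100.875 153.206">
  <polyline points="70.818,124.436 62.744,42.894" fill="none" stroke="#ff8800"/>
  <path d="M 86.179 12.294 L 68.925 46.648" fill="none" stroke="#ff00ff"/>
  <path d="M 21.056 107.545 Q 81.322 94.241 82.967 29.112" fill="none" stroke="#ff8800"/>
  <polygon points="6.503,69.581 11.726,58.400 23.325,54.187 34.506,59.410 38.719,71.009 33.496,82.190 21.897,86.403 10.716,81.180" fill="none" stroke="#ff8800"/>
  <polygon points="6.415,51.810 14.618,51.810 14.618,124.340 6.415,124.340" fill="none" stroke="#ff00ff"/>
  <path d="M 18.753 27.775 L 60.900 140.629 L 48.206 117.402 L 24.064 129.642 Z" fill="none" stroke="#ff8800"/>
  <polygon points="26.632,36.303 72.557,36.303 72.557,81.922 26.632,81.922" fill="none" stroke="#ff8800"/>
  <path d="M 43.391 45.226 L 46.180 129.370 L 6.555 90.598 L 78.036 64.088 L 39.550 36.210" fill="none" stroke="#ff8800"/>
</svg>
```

G21
G90
G0 X70.818 Y28.770
M3 S639
G01 X62.744 Y110.312 F1440
M5
G0 X86.179 Y140.912
M3 S262
G01 X68.925 Y106.558 F2923
M5
G0 X21.056 Y45.661
M3 S639
G01 X54.720 Y60.289 F1440
G01 X75.357 Y86.433
G01 X82.967 Y124.094
M5
G0 X6.503 Y83.625
M3 S639
G01 X11.726 Y94.806 F1440
G01 X23.325 Y99.019
G01 X34.506 Y93.796
G01 X38.719 Y82.197
G01 X33.496 Y71.016
G01 X21.897 Y66.803
G01 X10.716 Y72.026
G01 X6.503 Y83.625
M5
G0 X6.415 Y101.396
M3 S262
G01 X14.618 Y101.396 F2923
G01 X14.618 Y28.866
G01 X6.415 Y28.866
G01 X6.415 Y101.396
M5
G0 X18.753 Y125.431
M3 S639
G01 X60.900 Y12.577 F1440
G01 X48.206 Y35.804
G01 X24.064 Y23.564
G01 X18.753 Y125.431
M5
G0 X26.632 Y116.903
M3 S639
G01 X72.557 Y116.903 F1440
G01 X72.557 Y71.284
G01 X26.632 Y71.284
G01 X26.632 Y116.903
M5
G0 X43.391 Y107.980
M3 S639
G01 X46.180 Y23.836 F1440
G01 X6.555 Y62.608
G01 X78.036 Y89.118
G01 X39.550 Y116.996
M5
G0 X0.000 Y0.000

1 u = 1 mm; y_m = 153.206 − y.

[1] `<polyline>` line segment, #ff8800→score S639 F1440: (70.818,28.770) → (62.744,110.312)

[2] `<path>` line segment, #ff00ff→engrave S262 F2923: (86.179,140.912) → (68.925,106.558)

[3] `<path>` quadratic bezier, #ff8800→score S639 F1440: (21.056,45.661) → (54.720,60.289) → (75.357,86.433) → (82.967,124.094)

[4] `<polygon>` regular polygon, #ff8800→score S639 F1440: (6.503,83.625) → (11.726,94.806) → (23.325,99.019) → (34.506,93.796) → (38.719,82.197) → (33.496,71.016) → (21.897,66.803) → (10.716,72.026) → (6.503,83.625) (closed)

[5] `<polygon>` rectangle, #ff00ff→engrave S262 F2923: (6.415,101.396) → (14.618,101.396) → (14.618,28.866) → (6.415,28.866) → (6.415,101.396) (closed)

[6] `<path>` closed polygon, #ff8800→score S639 F1440: (18.753,125.431) → (60.900,12.577) → (48.206,35.804) → (24.064,23.564) → (18.753,125.431) (closed)

[7] `<polygon>` rectangle, #ff8800→score S639 F1440: (26.632,116.903) → (72.557,116.903) → (72.557,71.284) → (26.632,71.284) → (26.632,116.903) (closed)

[8] `<path>` open polyline, #ff8800→score S639 F1440: (43.391,107.980) → (46.180,23.836) → (6.555,62.608) → (78.036,89.118) → (39.550,116.996)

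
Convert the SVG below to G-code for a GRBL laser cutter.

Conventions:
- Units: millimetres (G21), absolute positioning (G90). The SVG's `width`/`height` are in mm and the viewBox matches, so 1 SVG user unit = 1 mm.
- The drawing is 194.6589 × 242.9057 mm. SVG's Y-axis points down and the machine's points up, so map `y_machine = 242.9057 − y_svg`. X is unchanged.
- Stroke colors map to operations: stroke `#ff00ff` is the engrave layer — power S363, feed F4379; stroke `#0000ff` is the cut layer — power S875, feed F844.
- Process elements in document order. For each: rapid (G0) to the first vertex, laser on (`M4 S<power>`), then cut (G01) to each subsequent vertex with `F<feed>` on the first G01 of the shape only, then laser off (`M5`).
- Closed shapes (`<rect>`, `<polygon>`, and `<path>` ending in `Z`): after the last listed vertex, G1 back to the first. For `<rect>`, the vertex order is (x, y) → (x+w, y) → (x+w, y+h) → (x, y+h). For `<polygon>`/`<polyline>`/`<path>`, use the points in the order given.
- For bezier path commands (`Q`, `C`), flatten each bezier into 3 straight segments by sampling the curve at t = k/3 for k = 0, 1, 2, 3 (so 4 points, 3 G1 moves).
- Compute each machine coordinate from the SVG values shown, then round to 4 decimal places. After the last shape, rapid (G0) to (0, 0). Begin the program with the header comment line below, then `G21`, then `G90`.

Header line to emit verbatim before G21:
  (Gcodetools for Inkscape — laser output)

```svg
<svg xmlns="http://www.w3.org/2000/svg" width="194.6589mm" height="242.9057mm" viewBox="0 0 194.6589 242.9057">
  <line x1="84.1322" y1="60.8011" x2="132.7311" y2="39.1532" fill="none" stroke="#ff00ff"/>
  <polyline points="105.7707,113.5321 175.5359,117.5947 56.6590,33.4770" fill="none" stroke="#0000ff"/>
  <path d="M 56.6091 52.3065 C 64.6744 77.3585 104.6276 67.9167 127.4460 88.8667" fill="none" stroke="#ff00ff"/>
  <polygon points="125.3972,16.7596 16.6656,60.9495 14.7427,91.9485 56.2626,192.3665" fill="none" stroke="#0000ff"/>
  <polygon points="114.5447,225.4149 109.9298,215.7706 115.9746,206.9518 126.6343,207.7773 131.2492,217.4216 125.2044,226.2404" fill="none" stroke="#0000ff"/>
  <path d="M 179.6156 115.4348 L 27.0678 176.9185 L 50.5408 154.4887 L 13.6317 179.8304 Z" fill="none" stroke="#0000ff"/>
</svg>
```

Since the viewBox matches the mm dimensions, user units are millimetres directly. The only transform is the Y-flip y_m = 242.9057 − y_svg.

Shape 1 is a line segment drawn with `<line>`. Its stroke #ff00ff means engrave at S363, F4379. After flipping Y the toolpath is (84.1322,182.1046) → (132.7311,203.7525).

Shape 2 is a open polyline drawn with `<polyline>`. Its stroke #0000ff means cut at S875, F844. After flipping Y the toolpath is (105.7707,129.3736) → (175.5359,125.3110) → (56.6590,209.4287).

Shape 3 is a cubic bezier drawn with `<path>`. Its stroke #ff00ff means engrave at S363, F4379. After flipping Y the toolpath is (56.6091,190.5992) → (73.4880,174.6420) → (100.7317,167.2616) → (127.4460,154.0390).

Shape 4 is a closed polygon drawn with `<polygon>`. Its stroke #0000ff means cut at S875, F844. After flipping Y the toolpath is (125.3972,226.1461) → (16.6656,181.9562) → (14.7427,150.9572) → (56.2626,50.5392) → (125.3972,226.1461), returning to the start.

Shape 5 is a regular polygon drawn with `<polygon>`. Its stroke #0000ff means cut at S875, F844. After flipping Y the toolpath is (114.5447,17.4908) → (109.9298,27.1351) → (115.9746,35.9539) → (126.6343,35.1284) → (131.2492,25.4841) → (125.2044,16.6653) → (114.5447,17.4908), returning to the start.

Shape 6 is a closed polygon drawn with `<path>`. Its stroke #0000ff means cut at S875, F844. After flipping Y the toolpath is (179.6156,127.4709) → (27.0678,65.9872) → (50.5408,88.4170) → (13.6317,63.0753) → (179.6156,127.4709), returning to the start.

(Gcodetools for Inkscape — laser output)
G21
G90
G0 X84.1322 Y182.1046
M4 S363
G01 X132.7311 Y203.7525 F4379
M5
G0 X105.7707 Y129.3736
M4 S875
G01 X175.5359 Y125.3110 F844
G01 X56.6590 Y209.4287
M5
G0 X56.6091 Y190.5992
M4 S363
G01 X73.4880 Y174.6420 F4379
G01 X100.7317 Y167.2616
G01 X127.4460 Y154.0390
M5
G0 X125.3972 Y226.1461
M4 S875
G01 X16.6656 Y181.9562 F844
G01 X14.7427 Y150.9572
G01 X56.2626 Y50.5392
G01 X125.3972 Y226.1461
M5
G0 X114.5447 Y17.4908
M4 S875
G01 X109.9298 Y27.1351 F844
G01 X115.9746 Y35.9539
G01 X126.6343 Y35.1284
G01 X131.2492 Y25.4841
G01 X125.2044 Y16.6653
G01 X114.5447 Y17.4908
M5
G0 X179.6156 Y127.4709
M4 S875
G01 X27.0678 Y65.9872 F844
G01 X50.5408 Y88.4170
G01 X13.6317 Y63.0753
G01 X179.6156 Y127.4709
M5
G0 X0.0000 Y0.0000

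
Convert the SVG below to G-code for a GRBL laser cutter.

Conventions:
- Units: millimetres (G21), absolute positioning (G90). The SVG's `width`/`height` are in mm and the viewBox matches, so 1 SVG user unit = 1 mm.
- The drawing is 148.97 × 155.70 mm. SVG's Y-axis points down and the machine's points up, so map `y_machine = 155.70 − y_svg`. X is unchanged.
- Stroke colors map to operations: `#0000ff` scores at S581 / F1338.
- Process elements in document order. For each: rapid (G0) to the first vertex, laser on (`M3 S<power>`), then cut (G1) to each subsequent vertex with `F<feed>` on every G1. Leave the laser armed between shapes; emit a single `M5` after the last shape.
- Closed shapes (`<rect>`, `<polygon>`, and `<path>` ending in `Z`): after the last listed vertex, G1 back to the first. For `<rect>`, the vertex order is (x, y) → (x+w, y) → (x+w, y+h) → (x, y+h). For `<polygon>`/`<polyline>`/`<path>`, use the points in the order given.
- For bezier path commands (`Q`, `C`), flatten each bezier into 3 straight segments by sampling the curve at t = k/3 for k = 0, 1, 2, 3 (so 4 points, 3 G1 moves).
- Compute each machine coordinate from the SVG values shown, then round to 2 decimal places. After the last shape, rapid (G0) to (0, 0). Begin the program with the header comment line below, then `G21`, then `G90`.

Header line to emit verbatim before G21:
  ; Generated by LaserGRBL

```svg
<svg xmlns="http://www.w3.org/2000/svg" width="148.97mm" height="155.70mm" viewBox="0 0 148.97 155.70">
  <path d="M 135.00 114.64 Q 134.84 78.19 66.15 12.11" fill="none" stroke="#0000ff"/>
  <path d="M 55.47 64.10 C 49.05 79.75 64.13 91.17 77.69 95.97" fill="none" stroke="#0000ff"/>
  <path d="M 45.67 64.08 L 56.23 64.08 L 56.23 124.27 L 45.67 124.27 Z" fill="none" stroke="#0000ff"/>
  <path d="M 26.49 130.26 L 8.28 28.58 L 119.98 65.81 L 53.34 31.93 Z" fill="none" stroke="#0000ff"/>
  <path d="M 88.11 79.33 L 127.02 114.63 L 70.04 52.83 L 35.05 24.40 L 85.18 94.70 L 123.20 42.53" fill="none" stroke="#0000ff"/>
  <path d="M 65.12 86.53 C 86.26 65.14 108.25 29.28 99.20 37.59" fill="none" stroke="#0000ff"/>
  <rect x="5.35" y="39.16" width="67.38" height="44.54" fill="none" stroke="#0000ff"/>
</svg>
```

Since the viewBox matches the mm dimensions, user units are millimetres directly. The only transform is the Y-flip y_m = 155.70 − y_svg.

Shape 1 is a quadratic bezier drawn with `<path>`. Its stroke #0000ff means score at S581, F1338. After flipping Y the toolpath is (135.00,41.06) → (127.28,68.65) → (104.33,102.83) → (66.15,143.59).

Shape 2 is a cubic bezier drawn with `<path>`. Its stroke #0000ff means score at S581, F1338. After flipping Y the toolpath is (55.47,91.60) → (55.36,77.45) → (64.48,66.65) → (77.69,59.73).

Shape 3 is a rectangle drawn with `<path>`. Its stroke #0000ff means score at S581, F1338. After flipping Y the toolpath is (45.67,91.62) → (56.23,91.62) → (56.23,31.43) → (45.67,31.43) → (45.67,91.62), returning to the start.

Shape 4 is a closed polygon drawn with `<path>`. Its stroke #0000ff means score at S581, F1338. After flipping Y the toolpath is (26.49,25.44) → (8.28,127.12) → (119.98,89.89) → (53.34,123.77) → (26.49,25.44), returning to the start.

Shape 5 is a open polyline drawn with `<path>`. Its stroke #0000ff means score at S581, F1338. After flipping Y the toolpath is (88.11,76.37) → (127.02,41.07) → (70.04,102.87) → (35.05,131.30) → (85.18,61.00) → (123.20,113.17).

Shape 6 is a cubic bezier drawn with `<path>`. Its stroke #0000ff means score at S581, F1338. After flipping Y the toolpath is (65.12,69.17) → (85.36,93.21) → (99.08,113.87) → (99.20,118.11).

Shape 7 is a rectangle drawn with `<rect>`. Its stroke #0000ff means score at S581, F1338. After flipping Y the toolpath is (5.35,116.54) → (72.73,116.54) → (72.73,72.00) → (5.35,72.00) → (5.35,116.54), returning to the start.

; Generated by LaserGRBL
G21
G90
G0 X135.00 Y41.06
M3 S581
G1 X127.28 Y68.65 F1338
G1 X104.33 Y102.83 F1338
G1 X66.15 Y143.59 F1338
G0 X55.47 Y91.60
M3 S581
G1 X55.36 Y77.45 F1338
G1 X64.48 Y66.65 F1338
G1 X77.69 Y59.73 F1338
G0 X45.67 Y91.62
M3 S581
G1 X56.23 Y91.62 F1338
G1 X56.23 Y31.43 F1338
G1 X45.67 Y31.43 F1338
G1 X45.67 Y91.62 F1338
G0 X26.49 Y25.44
M3 S581
G1 X8.28 Y127.12 F1338
G1 X119.98 Y89.89 F1338
G1 X53.34 Y123.77 F1338
G1 X26.49 Y25.44 F1338
G0 X88.11 Y76.37
M3 S581
G1 X127.02 Y41.07 F1338
G1 X70.04 Y102.87 F1338
G1 X35.05 Y131.30 F1338
G1 X85.18 Y61.00 F1338
G1 X123.20 Y113.17 F1338
G0 X65.12 Y69.17
M3 S581
G1 X85.36 Y93.21 F1338
G1 X99.08 Y113.87 F1338
G1 X99.20 Y118.11 F1338
G0 X5.35 Y116.54
M3 S581
G1 X72.73 Y116.54 F1338
G1 X72.73 Y72.00 F1338
G1 X5.35 Y72.00 F1338
G1 X5.35 Y116.54 F1338
M5
G0 X0.00 Y0.00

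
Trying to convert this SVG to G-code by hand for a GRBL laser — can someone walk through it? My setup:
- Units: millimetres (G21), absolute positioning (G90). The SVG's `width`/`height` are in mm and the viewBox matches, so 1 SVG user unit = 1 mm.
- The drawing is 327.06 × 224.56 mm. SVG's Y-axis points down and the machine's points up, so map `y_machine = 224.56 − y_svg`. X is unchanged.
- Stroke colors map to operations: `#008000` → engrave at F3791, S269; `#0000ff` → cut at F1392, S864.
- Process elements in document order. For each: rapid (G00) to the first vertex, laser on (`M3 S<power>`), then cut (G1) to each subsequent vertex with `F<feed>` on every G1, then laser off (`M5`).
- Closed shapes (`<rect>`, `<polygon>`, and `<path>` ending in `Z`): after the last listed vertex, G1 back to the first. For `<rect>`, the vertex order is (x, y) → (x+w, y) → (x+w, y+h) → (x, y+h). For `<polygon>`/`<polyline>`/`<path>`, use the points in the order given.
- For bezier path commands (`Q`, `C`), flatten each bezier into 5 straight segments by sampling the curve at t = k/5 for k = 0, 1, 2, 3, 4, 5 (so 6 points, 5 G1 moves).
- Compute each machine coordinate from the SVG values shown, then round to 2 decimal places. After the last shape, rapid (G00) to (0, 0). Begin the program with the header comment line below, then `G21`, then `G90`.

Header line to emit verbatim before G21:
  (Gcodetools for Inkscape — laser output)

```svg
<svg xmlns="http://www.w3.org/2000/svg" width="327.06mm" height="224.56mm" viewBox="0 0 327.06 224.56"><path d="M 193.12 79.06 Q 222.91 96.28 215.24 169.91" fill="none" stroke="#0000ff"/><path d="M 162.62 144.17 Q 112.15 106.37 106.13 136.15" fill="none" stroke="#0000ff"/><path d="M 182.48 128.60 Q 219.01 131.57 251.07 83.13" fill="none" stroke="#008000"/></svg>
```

viewBox `0 0 327.06 224.56` with mm width/height → 1 unit = 1 mm. Flip: y_m = 224.56 − y_svg.

**Shape 1** — `<path>` quadratic bezier, stroke `#0000ff` → cut (S864, F1392). Control points (SVG): P0=(193.12,79.06), P1=(222.91,96.28), P2=(215.24,169.91); sampled at t=k/5. Machine vertices: (193.12,145.50) → (203.54,136.36) → (210.96,122.70) → (215.38,104.53) → (216.81,81.85) → (215.24,54.65). Open path.

**Shape 2** — `<path>` quadratic bezier, stroke `#0000ff` → cut (S864, F1392). Control points (SVG): P0=(162.62,144.17), P1=(112.15,106.37), P2=(106.13,136.15); sampled at t=k/5. Machine vertices: (162.62,80.39) → (144.21,92.81) → (129.36,99.82) → (118.06,101.42) → (110.32,97.62) → (106.13,88.41). Open path.

**Shape 3** — `<path>` quadratic bezier, stroke `#008000` → engrave (S269, F3791). Control points (SVG): P0=(182.48,128.60), P1=(219.01,131.57), P2=(251.07,83.13); sampled at t=k/5. Machine vertices: (182.48,95.96) → (196.91,96.83) → (210.99,101.81) → (224.71,110.90) → (238.07,124.11) → (251.07,141.43). Open path.

(Gcodetools for Inkscape — laser output)
G21
G90
G00 X193.12 Y145.50
M3 S864
G1 X203.54 Y136.36 F1392
G1 X210.96 Y122.70 F1392
G1 X215.38 Y104.53 F1392
G1 X216.81 Y81.85 F1392
G1 X215.24 Y54.65 F1392
M5
G00 X162.62 Y80.39
M3 S864
G1 X144.21 Y92.81 F1392
G1 X129.36 Y99.82 F1392
G1 X118.06 Y101.42 F1392
G1 X110.32 Y97.62 F1392
G1 X106.13 Y88.41 F1392
M5
G00 X182.48 Y95.96
M3 S269
G1 X196.91 Y96.83 F3791
G1 X210.99 Y101.81 F3791
G1 X224.71 Y110.90 F3791
G1 X238.07 Y124.11 F3791
G1 X251.07 Y141.43 F3791
M5
G00 X0.00 Y0.00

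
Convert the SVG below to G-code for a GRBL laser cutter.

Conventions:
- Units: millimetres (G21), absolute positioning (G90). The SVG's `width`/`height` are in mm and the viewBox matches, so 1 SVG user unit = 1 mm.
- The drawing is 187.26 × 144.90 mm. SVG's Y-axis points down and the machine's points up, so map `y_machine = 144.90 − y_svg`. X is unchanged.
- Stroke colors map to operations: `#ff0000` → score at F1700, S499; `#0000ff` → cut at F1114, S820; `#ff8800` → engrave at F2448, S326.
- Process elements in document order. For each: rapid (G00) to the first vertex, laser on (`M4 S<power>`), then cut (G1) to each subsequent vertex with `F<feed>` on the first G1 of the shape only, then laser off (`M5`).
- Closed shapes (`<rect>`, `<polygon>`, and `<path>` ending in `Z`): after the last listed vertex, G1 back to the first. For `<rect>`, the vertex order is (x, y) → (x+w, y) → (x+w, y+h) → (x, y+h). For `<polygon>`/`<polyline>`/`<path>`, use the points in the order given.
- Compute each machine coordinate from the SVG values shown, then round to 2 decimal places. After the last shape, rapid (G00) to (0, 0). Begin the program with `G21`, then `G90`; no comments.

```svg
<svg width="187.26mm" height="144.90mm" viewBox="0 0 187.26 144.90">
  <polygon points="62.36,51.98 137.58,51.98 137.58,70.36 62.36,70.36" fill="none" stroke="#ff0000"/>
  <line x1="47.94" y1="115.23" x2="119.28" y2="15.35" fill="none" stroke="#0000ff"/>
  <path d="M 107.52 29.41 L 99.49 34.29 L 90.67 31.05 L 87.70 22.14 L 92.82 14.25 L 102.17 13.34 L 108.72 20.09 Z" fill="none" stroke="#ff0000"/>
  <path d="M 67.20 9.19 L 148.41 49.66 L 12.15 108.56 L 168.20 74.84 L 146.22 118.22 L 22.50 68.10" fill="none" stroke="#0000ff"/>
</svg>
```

G21
G90
G00 X62.36 Y92.92
M4 S499
G1 X137.58 Y92.92 F1700
G1 X137.58 Y74.54
G1 X62.36 Y74.54
G1 X62.36 Y92.92
M5
G00 X47.94 Y29.67
M4 S820
G1 X119.28 Y129.55 F1114
M5
G00 X107.52 Y115.49
M4 S499
G1 X99.49 Y110.61 F1700
G1 X90.67 Y113.85
G1 X87.70 Y122.76
G1 X92.82 Y130.65
G1 X102.17 Y131.56
G1 X108.72 Y124.81
G1 X107.52 Y115.49
M5
G00 X67.20 Y135.71
M4 S820
G1 X148.41 Y95.24 F1114
G1 X12.15 Y36.34
G1 X168.20 Y70.06
G1 X146.22 Y26.68
G1 X22.50 Y76.80
M5
G00 X0.00 Y0.00

Since the viewBox matches the mm dimensions, user units are millimetres directly. The only transform is the Y-flip y_m = 144.90 − y_svg.

Shape 1 is a rectangle drawn with `<polygon>`. Its stroke #ff0000 means score at S499, F1700. After flipping Y the toolpath is (62.36,92.92) → (137.58,92.92) → (137.58,74.54) → (62.36,74.54) → (62.36,92.92), returning to the start.

Shape 2 is a line segment drawn with `<line>`. Its stroke #0000ff means cut at S820, F1114. After flipping Y the toolpath is (47.94,29.67) → (119.28,129.55).

Shape 3 is a regular polygon drawn with `<path>`. Its stroke #ff0000 means score at S499, F1700. After flipping Y the toolpath is (107.52,115.49) → (99.49,110.61) → (90.67,113.85) → (87.70,122.76) → (92.82,130.65) → (102.17,131.56) → (108.72,124.81) → (107.52,115.49), returning to the start.

Shape 4 is a open polyline drawn with `<path>`. Its stroke #0000ff means cut at S820, F1114. After flipping Y the toolpath is (67.20,135.71) → (148.41,95.24) → (12.15,36.34) → (168.20,70.06) → (146.22,26.68) → (22.50,76.80).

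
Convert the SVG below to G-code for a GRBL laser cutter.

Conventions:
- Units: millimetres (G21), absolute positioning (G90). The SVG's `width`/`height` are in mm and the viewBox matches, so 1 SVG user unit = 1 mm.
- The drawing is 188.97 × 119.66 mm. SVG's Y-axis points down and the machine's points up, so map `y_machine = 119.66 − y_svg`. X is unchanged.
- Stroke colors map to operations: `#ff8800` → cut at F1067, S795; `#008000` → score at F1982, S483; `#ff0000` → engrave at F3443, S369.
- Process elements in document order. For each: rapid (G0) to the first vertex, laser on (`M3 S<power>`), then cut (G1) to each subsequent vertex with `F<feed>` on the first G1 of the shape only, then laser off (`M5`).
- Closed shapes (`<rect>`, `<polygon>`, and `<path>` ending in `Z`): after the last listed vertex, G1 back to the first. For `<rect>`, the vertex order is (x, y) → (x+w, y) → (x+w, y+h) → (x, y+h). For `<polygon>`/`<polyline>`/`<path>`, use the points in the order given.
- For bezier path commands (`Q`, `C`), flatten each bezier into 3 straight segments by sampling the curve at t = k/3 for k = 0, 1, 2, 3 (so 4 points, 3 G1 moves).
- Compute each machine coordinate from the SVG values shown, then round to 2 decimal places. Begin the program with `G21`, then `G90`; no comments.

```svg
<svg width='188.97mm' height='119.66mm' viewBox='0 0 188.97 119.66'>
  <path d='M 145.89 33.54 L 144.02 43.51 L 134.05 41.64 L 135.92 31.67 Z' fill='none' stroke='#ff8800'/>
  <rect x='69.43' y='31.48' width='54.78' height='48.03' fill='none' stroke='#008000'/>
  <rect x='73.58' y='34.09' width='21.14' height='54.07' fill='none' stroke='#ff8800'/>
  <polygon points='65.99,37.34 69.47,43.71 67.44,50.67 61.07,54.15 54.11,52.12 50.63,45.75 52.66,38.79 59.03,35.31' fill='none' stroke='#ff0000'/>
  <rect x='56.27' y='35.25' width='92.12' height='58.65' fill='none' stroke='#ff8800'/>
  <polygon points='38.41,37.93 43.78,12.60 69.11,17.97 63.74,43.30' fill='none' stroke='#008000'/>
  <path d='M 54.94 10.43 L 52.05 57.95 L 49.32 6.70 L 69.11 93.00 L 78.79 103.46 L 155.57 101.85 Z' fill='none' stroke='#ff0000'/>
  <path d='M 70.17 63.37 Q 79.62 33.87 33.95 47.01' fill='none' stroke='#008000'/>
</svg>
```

G21
G90
G0 X145.89 Y86.12
M3 S795
G1 X144.02 Y76.15 F1067
G1 X134.05 Y78.02
G1 X135.92 Y87.99
G1 X145.89 Y86.12
M5
G0 X69.43 Y88.18
M3 S483
G1 X124.21 Y88.18 F1982
G1 X124.21 Y40.15
G1 X69.43 Y40.15
G1 X69.43 Y88.18
M5
G0 X73.58 Y85.57
M3 S795
G1 X94.72 Y85.57 F1067
G1 X94.72 Y31.50
G1 X73.58 Y31.50
G1 X73.58 Y85.57
M5
G0 X65.99 Y82.32
M3 S369
G1 X69.47 Y75.95 F3443
G1 X67.44 Y68.99
G1 X61.07 Y65.51
G1 X54.11 Y67.54
G1 X50.63 Y73.91
G1 X52.66 Y80.87
G1 X59.03 Y84.35
G1 X65.99 Y82.32
M5
G0 X56.27 Y84.41
M3 S795
G1 X148.39 Y84.41 F1067
G1 X148.39 Y25.76
G1 X56.27 Y25.76
G1 X56.27 Y84.41
M5
G0 X38.41 Y81.73
M3 S483
G1 X43.78 Y107.06 F1982
G1 X69.11 Y101.69
G1 X63.74 Y76.36
G1 X38.41 Y81.73
M5
G0 X54.94 Y109.23
M3 S369
G1 X52.05 Y61.71 F3443
G1 X49.32 Y112.96
G1 X69.11 Y26.66
G1 X78.79 Y16.20
G1 X155.57 Y17.81
G1 X54.94 Y109.23
M5
G0 X70.17 Y56.29
M3 S483
G1 X70.35 Y71.22 F1982
G1 X58.27 Y76.67
G1 X33.95 Y72.65
M5

viewBox `0 0 188.97 119.66` with mm width/height → 1 unit = 1 mm. Flip: y_m = 119.66 − y_svg.

**Shape 1** — `<path>` regular polygon, stroke `#ff8800` → cut (S795, F1067). Machine vertices: (145.89,86.12) → (144.02,76.15) → (134.05,78.02) → (135.92,87.99) → (145.89,86.12). Closed: final G1 returns to the first vertex.

**Shape 2** — `<rect>` rectangle, stroke `#008000` → score (S483, F1982). Machine vertices: (69.43,88.18) → (124.21,88.18) → (124.21,40.15) → (69.43,40.15) → (69.43,88.18). Closed: final G1 returns to the first vertex.

**Shape 3** — `<rect>` rectangle, stroke `#ff8800` → cut (S795, F1067). Machine vertices: (73.58,85.57) → (94.72,85.57) → (94.72,31.50) → (73.58,31.50) → (73.58,85.57). Closed: final G1 returns to the first vertex.

**Shape 4** — `<polygon>` regular polygon, stroke `#ff0000` → engrave (S369, F3443). Machine vertices: (65.99,82.32) → (69.47,75.95) → (67.44,68.99) → (61.07,65.51) → (54.11,67.54) → (50.63,73.91) → (52.66,80.87) → (59.03,84.35) → (65.99,82.32). Closed: final G1 returns to the first vertex.

**Shape 5** — `<rect>` rectangle, stroke `#ff8800` → cut (S795, F1067). Machine vertices: (56.27,84.41) → (148.39,84.41) → (148.39,25.76) → (56.27,25.76) → (56.27,84.41). Closed: final G1 returns to the first vertex.

**Shape 6** — `<polygon>` regular polygon, stroke `#008000` → score (S483, F1982). Machine vertices: (38.41,81.73) → (43.78,107.06) → (69.11,101.69) → (63.74,76.36) → (38.41,81.73). Closed: final G1 returns to the first vertex.

**Shape 7** — `<path>` closed polygon, stroke `#ff0000` → engrave (S369, F3443). Machine vertices: (54.94,109.23) → (52.05,61.71) → (49.32,112.96) → (69.11,26.66) → (78.79,16.20) → (155.57,17.81) → (54.94,109.23). Closed: final G1 returns to the first vertex.

**Shape 8** — `<path>` quadratic bezier, stroke `#008000` → score (S483, F1982). Control points (SVG): P0=(70.17,63.37), P1=(79.62,33.87), P2=(33.95,47.01); sampled at t=k/3. Machine vertices: (70.17,56.29) → (70.35,71.22) → (58.27,76.67) → (33.95,72.65). Open path.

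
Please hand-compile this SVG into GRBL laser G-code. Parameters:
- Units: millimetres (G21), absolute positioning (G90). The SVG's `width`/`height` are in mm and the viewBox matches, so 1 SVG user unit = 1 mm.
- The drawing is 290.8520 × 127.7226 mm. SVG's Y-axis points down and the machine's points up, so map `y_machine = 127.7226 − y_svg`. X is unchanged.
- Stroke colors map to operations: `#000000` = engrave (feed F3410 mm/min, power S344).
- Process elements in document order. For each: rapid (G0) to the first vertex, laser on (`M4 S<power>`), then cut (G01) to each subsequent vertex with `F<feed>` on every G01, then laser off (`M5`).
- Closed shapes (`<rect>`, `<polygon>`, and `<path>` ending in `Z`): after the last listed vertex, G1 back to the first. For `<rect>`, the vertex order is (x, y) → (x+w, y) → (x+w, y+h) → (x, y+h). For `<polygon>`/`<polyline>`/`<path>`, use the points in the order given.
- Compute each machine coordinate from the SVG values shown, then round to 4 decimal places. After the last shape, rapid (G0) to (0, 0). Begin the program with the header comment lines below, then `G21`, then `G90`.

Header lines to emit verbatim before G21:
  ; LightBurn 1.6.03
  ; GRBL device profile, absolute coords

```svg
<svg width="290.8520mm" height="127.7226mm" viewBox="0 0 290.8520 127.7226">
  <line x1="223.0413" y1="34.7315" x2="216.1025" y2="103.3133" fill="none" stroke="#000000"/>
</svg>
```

1 u = 1 mm; y_m = 127.7226 − y.

[1] `<line>` line segment, #000000→engrave S344 F3410: (223.0413,92.9911) → (216.1025,24.4093)

; LightBurn 1.6.03
; GRBL device profile, absolute coords
G21
G90
G0 X223.0413 Y92.9911
M4 S344
G01 X216.1025 Y24.4093 F3410
M5
G0 X0.0000 Y0.0000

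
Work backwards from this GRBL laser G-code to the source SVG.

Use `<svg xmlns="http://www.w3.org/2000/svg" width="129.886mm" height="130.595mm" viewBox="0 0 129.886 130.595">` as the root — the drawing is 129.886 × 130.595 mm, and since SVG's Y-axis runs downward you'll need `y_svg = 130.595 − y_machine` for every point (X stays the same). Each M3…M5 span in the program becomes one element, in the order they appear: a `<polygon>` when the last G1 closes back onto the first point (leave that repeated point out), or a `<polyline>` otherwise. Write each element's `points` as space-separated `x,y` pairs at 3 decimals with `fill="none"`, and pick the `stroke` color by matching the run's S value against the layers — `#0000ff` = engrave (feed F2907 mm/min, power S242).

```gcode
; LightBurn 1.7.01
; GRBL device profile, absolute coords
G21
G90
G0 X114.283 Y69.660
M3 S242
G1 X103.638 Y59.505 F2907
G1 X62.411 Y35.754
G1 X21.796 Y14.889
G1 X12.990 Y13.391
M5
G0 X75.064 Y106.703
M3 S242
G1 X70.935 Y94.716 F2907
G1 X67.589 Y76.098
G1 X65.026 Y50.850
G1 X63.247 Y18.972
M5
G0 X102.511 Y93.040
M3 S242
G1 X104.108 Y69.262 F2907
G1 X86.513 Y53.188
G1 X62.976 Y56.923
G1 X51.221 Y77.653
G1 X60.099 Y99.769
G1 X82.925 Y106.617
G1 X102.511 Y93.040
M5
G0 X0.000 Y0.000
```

<svg xmlns="http://www.w3.org/2000/svg" width="129.886mm" height="130.595mm" viewBox="0 0 129.886 130.595">
  <polyline points="114.283,60.935 103.638,71.090 62.411,94.841 21.796,115.706 12.990,117.204" fill="none" stroke="#0000ff"/>
  <polyline points="75.064,23.892 70.935,35.879 67.589,54.497 65.026,79.745 63.247,111.623" fill="none" stroke="#0000ff"/>
  <polygon points="102.511,37.555 104.108,61.333 86.513,77.407 62.976,73.672 51.221,52.942 60.099,30.826 82.925,23.978" fill="none" stroke="#0000ff"/>
</svg>

Machine Y-up, SVG Y-down with viewBox height 130.595, so y_svg = 130.595 − y_machine; X carries over. Every run uses S242, so all elements get stroke `#0000ff` (engrave).

Run 1: The run is open, so emit a `<polyline>` with points (Y-flipped): 114.283,60.935 103.638,71.090 62.411,94.841 21.796,115.706 12.990,117.204.

Run 2: The run is open, so emit a `<polyline>` with points (Y-flipped): 75.064,23.892 70.935,35.879 67.589,54.497 65.026,79.745 63.247,111.623.

Run 3: The run returns to its start, so emit a `<polygon>` with points (Y-flipped): 102.511,37.555 104.108,61.333 86.513,77.407 62.976,73.672 51.221,52.942 60.099,30.826 82.925,23.978.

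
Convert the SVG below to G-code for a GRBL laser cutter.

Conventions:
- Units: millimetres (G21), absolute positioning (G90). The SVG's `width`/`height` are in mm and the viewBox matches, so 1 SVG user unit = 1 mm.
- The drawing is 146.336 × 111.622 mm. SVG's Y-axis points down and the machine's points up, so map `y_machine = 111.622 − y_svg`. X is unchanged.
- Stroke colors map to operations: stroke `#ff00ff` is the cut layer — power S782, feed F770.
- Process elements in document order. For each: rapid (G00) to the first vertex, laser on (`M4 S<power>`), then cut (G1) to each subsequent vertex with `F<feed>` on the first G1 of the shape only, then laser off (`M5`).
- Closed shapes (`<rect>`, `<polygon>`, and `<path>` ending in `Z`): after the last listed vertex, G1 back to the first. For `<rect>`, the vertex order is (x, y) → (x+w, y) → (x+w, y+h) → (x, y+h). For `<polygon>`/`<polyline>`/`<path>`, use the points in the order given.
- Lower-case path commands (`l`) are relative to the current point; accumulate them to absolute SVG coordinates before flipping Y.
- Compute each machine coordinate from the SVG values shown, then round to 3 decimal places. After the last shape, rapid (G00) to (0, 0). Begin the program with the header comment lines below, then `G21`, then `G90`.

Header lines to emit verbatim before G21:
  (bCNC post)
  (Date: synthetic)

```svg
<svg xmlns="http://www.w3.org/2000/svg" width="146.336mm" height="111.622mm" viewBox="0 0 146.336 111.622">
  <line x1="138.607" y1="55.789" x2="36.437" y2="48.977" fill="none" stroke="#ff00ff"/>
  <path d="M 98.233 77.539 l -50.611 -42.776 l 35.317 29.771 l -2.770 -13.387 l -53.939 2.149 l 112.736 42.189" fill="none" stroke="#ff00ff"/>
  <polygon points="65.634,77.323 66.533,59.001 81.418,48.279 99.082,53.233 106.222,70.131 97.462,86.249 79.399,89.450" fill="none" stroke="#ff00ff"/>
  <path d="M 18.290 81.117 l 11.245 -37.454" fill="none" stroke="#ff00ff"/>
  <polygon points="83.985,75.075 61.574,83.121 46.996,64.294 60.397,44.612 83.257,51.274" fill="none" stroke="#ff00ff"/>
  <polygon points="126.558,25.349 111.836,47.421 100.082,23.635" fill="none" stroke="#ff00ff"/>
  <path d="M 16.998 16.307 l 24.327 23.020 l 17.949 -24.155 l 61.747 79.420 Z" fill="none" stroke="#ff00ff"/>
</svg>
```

viewBox `0 0 146.336 111.622` with mm width/height → 1 unit = 1 mm. Flip: y_m = 111.622 − y_svg.

**Shape 1** — `<line>` line segment, stroke `#ff00ff` → cut (S782, F770). Machine vertices: (138.607,55.833) → (36.437,62.645). Open path.

**Shape 2** — `<path>` open polyline, stroke `#ff00ff` → cut (S782, F770). Machine vertices: (98.233,34.083) → (47.622,76.859) → (82.939,47.088) → (80.169,60.475) → (26.230,58.326) → (138.966,16.137). Open path.

**Shape 3** — `<polygon>` regular polygon, stroke `#ff00ff` → cut (S782, F770). Machine vertices: (65.634,34.299) → (66.533,52.621) → (81.418,63.343) → (99.082,58.389) → (106.222,41.491) → (97.462,25.373) → (79.399,22.172) → (65.634,34.299). Closed: final G1 returns to the first vertex.

**Shape 4** — `<path>` line segment, stroke `#ff00ff` → cut (S782, F770). Machine vertices: (18.290,30.505) → (29.535,67.959). Open path.

**Shape 5** — `<polygon>` regular polygon, stroke `#ff00ff` → cut (S782, F770). Machine vertices: (83.985,36.547) → (61.574,28.501) → (46.996,47.328) → (60.397,67.010) → (83.257,60.348) → (83.985,36.547). Closed: final G1 returns to the first vertex.

**Shape 6** — `<polygon>` regular polygon, stroke `#ff00ff` → cut (S782, F770). Machine vertices: (126.558,86.273) → (111.836,64.201) → (100.082,87.987) → (126.558,86.273). Closed: final G1 returns to the first vertex.

**Shape 7** — `<path>` closed polygon, stroke `#ff00ff` → cut (S782, F770). Machine vertices: (16.998,95.315) → (41.325,72.295) → (59.274,96.450) → (121.021,17.030) → (16.998,95.315). Closed: final G1 returns to the first vertex.

(bCNC post)
(Date: synthetic)
G21
G90
G00 X138.607 Y55.833
M4 S782
G1 X36.437 Y62.645 F770
M5
G00 X98.233 Y34.083
M4 S782
G1 X47.622 Y76.859 F770
G1 X82.939 Y47.088
G1 X80.169 Y60.475
G1 X26.230 Y58.326
G1 X138.966 Y16.137
M5
G00 X65.634 Y34.299
M4 S782
G1 X66.533 Y52.621 F770
G1 X81.418 Y63.343
G1 X99.082 Y58.389
G1 X106.222 Y41.491
G1 X97.462 Y25.373
G1 X79.399 Y22.172
G1 X65.634 Y34.299
M5
G00 X18.290 Y30.505
M4 S782
G1 X29.535 Y67.959 F770
M5
G00 X83.985 Y36.547
M4 S782
G1 X61.574 Y28.501 F770
G1 X46.996 Y47.328
G1 X60.397 Y67.010
G1 X83.257 Y60.348
G1 X83.985 Y36.547
M5
G00 X126.558 Y86.273
M4 S782
G1 X111.836 Y64.201 F770
G1 X100.082 Y87.987
G1 X126.558 Y86.273
M5
G00 X16.998 Y95.315
M4 S782
G1 X41.325 Y72.295 F770
G1 X59.274 Y96.450
G1 X121.021 Y17.030
G1 X16.998 Y95.315
M5
G00 X0.000 Y0.000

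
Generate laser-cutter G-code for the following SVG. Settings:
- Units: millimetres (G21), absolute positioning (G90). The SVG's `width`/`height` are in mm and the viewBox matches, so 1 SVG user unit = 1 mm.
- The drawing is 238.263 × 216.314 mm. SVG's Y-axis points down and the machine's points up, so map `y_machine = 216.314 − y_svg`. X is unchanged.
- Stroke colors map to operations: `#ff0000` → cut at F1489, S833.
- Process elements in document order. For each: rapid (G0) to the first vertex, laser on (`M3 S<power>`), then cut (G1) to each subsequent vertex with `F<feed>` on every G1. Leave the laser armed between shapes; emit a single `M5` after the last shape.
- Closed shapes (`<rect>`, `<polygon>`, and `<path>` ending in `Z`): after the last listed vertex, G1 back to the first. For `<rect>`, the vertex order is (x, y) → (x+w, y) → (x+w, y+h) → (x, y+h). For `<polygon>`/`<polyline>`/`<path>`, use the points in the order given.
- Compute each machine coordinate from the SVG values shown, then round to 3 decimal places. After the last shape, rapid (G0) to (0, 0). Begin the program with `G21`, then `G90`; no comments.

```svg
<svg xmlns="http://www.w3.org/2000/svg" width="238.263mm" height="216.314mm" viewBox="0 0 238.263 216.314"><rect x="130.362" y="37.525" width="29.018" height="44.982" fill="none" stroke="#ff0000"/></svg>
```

Since the viewBox matches the mm dimensions, user units are millimetres directly. The only transform is the Y-flip y_m = 216.314 − y_svg.

Shape 1 is a rectangle drawn with `<rect>`. Its stroke #ff0000 means cut at S833, F1489. After flipping Y the toolpath is (130.362,178.789) → (159.380,178.789) → (159.380,133.807) → (130.362,133.807) → (130.362,178.789), returning to the start.

G21
G90
G0 X130.362 Y178.789
M3 S833
G1 X159.380 Y178.789 F1489
G1 X159.380 Y133.807 F1489
G1 X130.362 Y133.807 F1489
G1 X130.362 Y178.789 F1489
M5
G0 X0.000 Y0.000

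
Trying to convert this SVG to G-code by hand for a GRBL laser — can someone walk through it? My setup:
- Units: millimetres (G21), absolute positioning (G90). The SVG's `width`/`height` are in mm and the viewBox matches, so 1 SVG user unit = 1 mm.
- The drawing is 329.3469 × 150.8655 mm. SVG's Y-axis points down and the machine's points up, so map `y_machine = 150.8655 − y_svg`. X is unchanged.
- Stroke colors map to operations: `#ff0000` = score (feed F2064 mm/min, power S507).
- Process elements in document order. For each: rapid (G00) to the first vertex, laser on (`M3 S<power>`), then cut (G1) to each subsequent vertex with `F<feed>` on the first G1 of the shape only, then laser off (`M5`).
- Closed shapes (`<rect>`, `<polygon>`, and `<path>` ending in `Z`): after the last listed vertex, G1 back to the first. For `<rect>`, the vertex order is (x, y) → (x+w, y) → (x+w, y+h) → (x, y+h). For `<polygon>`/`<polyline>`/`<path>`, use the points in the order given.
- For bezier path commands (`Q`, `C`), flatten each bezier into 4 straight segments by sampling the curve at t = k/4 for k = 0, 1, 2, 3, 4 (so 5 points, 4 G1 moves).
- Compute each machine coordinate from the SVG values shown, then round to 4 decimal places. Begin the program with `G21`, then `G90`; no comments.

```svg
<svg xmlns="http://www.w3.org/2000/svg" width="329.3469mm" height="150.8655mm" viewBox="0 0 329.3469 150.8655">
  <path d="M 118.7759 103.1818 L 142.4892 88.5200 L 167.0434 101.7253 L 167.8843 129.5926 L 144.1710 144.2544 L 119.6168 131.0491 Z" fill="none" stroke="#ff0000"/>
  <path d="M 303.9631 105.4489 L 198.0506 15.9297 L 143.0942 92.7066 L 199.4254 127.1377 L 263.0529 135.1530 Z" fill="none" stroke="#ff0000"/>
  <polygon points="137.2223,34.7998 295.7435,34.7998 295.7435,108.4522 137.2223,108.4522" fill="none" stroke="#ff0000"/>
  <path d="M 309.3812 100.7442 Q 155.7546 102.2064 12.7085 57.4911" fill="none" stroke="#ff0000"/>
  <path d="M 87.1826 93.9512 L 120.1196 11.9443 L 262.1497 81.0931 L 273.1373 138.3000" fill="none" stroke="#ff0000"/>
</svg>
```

1 u = 1 mm; y_m = 150.8655 − y.

[1] `<path>` regular polygon, #ff0000→score S507 F2064: (118.7759,47.6837) → (142.4892,62.3455) → (167.0434,49.1402) → (167.8843,21.2729) → (144.1710,6.6111) → (119.6168,19.8164) → (118.7759,47.6837) (closed)

[2] `<path>` closed polygon, #ff0000→score S507 F2064: (303.9631,45.4166) → (198.0506,134.9358) → (143.0942,58.1589) → (199.4254,23.7278) → (263.0529,15.7125) → (303.9631,45.4166) (closed)

[3] `<polygon>` rectangle, #ff0000→score S507 F2064: (137.2223,116.0657) → (295.7435,116.0657) → (295.7435,42.4133) → (137.2223,42.4133) → (137.2223,116.0657) (closed)

[4] `<path>` quadratic bezier, #ff0000→score S507 F2064: (309.3812,50.1213) → (233.2292,52.2763) → (158.3997,60.2035) → (84.8928,73.9028) → (12.7085,93.3744)

[5] `<path>` open polyline, #ff0000→score S507 F2064: (87.1826,56.9143) → (120.1196,138.9212) → (262.1497,69.7724) → (273.1373,12.5655)

G21
G90
G00 X118.7759 Y47.6837
M3 S507
G1 X142.4892 Y62.3455 F2064
G1 X167.0434 Y49.1402
G1 X167.8843 Y21.2729
G1 X144.1710 Y6.6111
G1 X119.6168 Y19.8164
G1 X118.7759 Y47.6837
M5
G00 X303.9631 Y45.4166
M3 S507
G1 X198.0506 Y134.9358 F2064
G1 X143.0942 Y58.1589
G1 X199.4254 Y23.7278
G1 X263.0529 Y15.7125
G1 X303.9631 Y45.4166
M5
G00 X137.2223 Y116.0657
M3 S507
G1 X295.7435 Y116.0657 F2064
G1 X295.7435 Y42.4133
G1 X137.2223 Y42.4133
G1 X137.2223 Y116.0657
M5
G00 X309.3812 Y50.1213
M3 S507
G1 X233.2292 Y52.2763 F2064
G1 X158.3997 Y60.2035
G1 X84.8928 Y73.9028
G1 X12.7085 Y93.3744
M5
G00 X87.1826 Y56.9143
M3 S507
G1 X120.1196 Y138.9212 F2064
G1 X262.1497 Y69.7724
G1 X273.1373 Y12.5655
M5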